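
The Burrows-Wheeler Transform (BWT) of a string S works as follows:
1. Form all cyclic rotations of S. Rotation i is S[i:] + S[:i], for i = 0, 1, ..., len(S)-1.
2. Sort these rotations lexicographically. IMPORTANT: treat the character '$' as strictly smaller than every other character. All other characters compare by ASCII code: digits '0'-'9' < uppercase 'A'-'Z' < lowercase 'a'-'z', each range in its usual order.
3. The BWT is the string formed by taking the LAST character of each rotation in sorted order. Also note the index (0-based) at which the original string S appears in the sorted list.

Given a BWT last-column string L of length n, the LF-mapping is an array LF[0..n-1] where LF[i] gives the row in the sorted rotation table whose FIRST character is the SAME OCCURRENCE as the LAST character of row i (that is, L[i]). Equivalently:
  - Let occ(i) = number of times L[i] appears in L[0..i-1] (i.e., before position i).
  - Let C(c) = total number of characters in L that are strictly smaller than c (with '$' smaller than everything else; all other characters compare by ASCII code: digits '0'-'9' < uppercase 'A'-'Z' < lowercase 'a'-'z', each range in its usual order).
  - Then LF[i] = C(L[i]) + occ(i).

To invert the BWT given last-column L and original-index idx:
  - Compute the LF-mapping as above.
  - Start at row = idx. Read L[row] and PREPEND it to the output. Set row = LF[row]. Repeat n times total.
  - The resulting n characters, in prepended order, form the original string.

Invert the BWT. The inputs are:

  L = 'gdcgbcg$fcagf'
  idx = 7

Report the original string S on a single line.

LF mapping: 9 6 3 10 2 4 11 0 7 5 1 12 8
Walk LF starting at row 7, prepending L[row]:
  step 1: row=7, L[7]='$', prepend. Next row=LF[7]=0
  step 2: row=0, L[0]='g', prepend. Next row=LF[0]=9
  step 3: row=9, L[9]='c', prepend. Next row=LF[9]=5
  step 4: row=5, L[5]='c', prepend. Next row=LF[5]=4
  step 5: row=4, L[4]='b', prepend. Next row=LF[4]=2
  step 6: row=2, L[2]='c', prepend. Next row=LF[2]=3
  step 7: row=3, L[3]='g', prepend. Next row=LF[3]=10
  step 8: row=10, L[10]='a', prepend. Next row=LF[10]=1
  step 9: row=1, L[1]='d', prepend. Next row=LF[1]=6
  step 10: row=6, L[6]='g', prepend. Next row=LF[6]=11
  step 11: row=11, L[11]='g', prepend. Next row=LF[11]=12
  step 12: row=12, L[12]='f', prepend. Next row=LF[12]=8
  step 13: row=8, L[8]='f', prepend. Next row=LF[8]=7
Reversed output: ffggdagcbccg$

Answer: ffggdagcbccg$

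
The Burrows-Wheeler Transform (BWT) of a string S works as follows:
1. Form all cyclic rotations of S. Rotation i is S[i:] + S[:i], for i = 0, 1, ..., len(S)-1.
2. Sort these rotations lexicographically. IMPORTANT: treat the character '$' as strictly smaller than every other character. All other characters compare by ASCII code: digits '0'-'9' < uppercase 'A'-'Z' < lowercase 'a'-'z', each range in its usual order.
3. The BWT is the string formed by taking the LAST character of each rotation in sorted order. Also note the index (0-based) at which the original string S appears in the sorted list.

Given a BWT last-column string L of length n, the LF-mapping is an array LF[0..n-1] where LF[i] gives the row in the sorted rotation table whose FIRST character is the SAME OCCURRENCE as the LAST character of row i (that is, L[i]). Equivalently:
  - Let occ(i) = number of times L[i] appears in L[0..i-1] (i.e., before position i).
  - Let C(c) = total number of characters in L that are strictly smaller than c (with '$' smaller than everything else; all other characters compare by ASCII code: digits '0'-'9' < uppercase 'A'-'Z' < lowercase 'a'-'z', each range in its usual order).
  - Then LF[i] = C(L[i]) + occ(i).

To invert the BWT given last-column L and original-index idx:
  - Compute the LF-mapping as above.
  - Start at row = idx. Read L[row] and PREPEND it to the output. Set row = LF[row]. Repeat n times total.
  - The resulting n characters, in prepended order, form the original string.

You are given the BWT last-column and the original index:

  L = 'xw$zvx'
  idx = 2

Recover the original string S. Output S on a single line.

LF mapping: 3 2 0 5 1 4
Walk LF starting at row 2, prepending L[row]:
  step 1: row=2, L[2]='$', prepend. Next row=LF[2]=0
  step 2: row=0, L[0]='x', prepend. Next row=LF[0]=3
  step 3: row=3, L[3]='z', prepend. Next row=LF[3]=5
  step 4: row=5, L[5]='x', prepend. Next row=LF[5]=4
  step 5: row=4, L[4]='v', prepend. Next row=LF[4]=1
  step 6: row=1, L[1]='w', prepend. Next row=LF[1]=2
Reversed output: wvxzx$

Answer: wvxzx$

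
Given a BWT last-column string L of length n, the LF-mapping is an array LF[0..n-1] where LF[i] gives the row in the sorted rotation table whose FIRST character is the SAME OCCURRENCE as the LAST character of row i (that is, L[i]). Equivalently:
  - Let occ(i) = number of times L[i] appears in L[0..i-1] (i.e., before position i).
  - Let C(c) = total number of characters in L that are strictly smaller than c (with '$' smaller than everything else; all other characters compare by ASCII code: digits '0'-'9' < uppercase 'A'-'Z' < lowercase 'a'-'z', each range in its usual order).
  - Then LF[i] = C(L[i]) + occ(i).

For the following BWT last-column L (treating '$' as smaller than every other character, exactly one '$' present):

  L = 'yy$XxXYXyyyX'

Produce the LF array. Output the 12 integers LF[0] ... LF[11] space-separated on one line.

Answer: 7 8 0 1 6 2 5 3 9 10 11 4

Derivation:
Char counts: '$':1, 'X':4, 'Y':1, 'x':1, 'y':5
C (first-col start): C('$')=0, C('X')=1, C('Y')=5, C('x')=6, C('y')=7
L[0]='y': occ=0, LF[0]=C('y')+0=7+0=7
L[1]='y': occ=1, LF[1]=C('y')+1=7+1=8
L[2]='$': occ=0, LF[2]=C('$')+0=0+0=0
L[3]='X': occ=0, LF[3]=C('X')+0=1+0=1
L[4]='x': occ=0, LF[4]=C('x')+0=6+0=6
L[5]='X': occ=1, LF[5]=C('X')+1=1+1=2
L[6]='Y': occ=0, LF[6]=C('Y')+0=5+0=5
L[7]='X': occ=2, LF[7]=C('X')+2=1+2=3
L[8]='y': occ=2, LF[8]=C('y')+2=7+2=9
L[9]='y': occ=3, LF[9]=C('y')+3=7+3=10
L[10]='y': occ=4, LF[10]=C('y')+4=7+4=11
L[11]='X': occ=3, LF[11]=C('X')+3=1+3=4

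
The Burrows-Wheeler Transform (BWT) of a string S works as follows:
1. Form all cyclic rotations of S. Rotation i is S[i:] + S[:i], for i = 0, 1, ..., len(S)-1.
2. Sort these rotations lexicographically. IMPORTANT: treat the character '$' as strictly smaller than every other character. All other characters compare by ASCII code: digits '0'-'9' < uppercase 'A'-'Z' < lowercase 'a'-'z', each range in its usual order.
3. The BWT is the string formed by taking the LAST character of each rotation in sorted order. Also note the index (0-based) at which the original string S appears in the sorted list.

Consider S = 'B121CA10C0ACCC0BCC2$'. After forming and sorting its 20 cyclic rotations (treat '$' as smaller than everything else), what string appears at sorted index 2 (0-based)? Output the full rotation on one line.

Answer: 0BCC2$B121CA10C0ACCC

Derivation:
All 20 rotations (rotation i = S[i:]+S[:i]):
  rot[0] = B121CA10C0ACCC0BCC2$
  rot[1] = 121CA10C0ACCC0BCC2$B
  rot[2] = 21CA10C0ACCC0BCC2$B1
  rot[3] = 1CA10C0ACCC0BCC2$B12
  rot[4] = CA10C0ACCC0BCC2$B121
  rot[5] = A10C0ACCC0BCC2$B121C
  rot[6] = 10C0ACCC0BCC2$B121CA
  rot[7] = 0C0ACCC0BCC2$B121CA1
  rot[8] = C0ACCC0BCC2$B121CA10
  rot[9] = 0ACCC0BCC2$B121CA10C
  rot[10] = ACCC0BCC2$B121CA10C0
  rot[11] = CCC0BCC2$B121CA10C0A
  rot[12] = CC0BCC2$B121CA10C0AC
  rot[13] = C0BCC2$B121CA10C0ACC
  rot[14] = 0BCC2$B121CA10C0ACCC
  rot[15] = BCC2$B121CA10C0ACCC0
  rot[16] = CC2$B121CA10C0ACCC0B
  rot[17] = C2$B121CA10C0ACCC0BC
  rot[18] = 2$B121CA10C0ACCC0BCC
  rot[19] = $B121CA10C0ACCC0BCC2
Sorted (with $ < everything):
  sorted[0] = $B121CA10C0ACCC0BCC2
  sorted[1] = 0ACCC0BCC2$B121CA10C
  sorted[2] = 0BCC2$B121CA10C0ACCC
  sorted[3] = 0C0ACCC0BCC2$B121CA1
  sorted[4] = 10C0ACCC0BCC2$B121CA
  sorted[5] = 121CA10C0ACCC0BCC2$B
  sorted[6] = 1CA10C0ACCC0BCC2$B12
  sorted[7] = 2$B121CA10C0ACCC0BCC
  sorted[8] = 21CA10C0ACCC0BCC2$B1
  sorted[9] = A10C0ACCC0BCC2$B121C
  sorted[10] = ACCC0BCC2$B121CA10C0
  sorted[11] = B121CA10C0ACCC0BCC2$
  sorted[12] = BCC2$B121CA10C0ACCC0
  sorted[13] = C0ACCC0BCC2$B121CA10
  sorted[14] = C0BCC2$B121CA10C0ACC
  sorted[15] = C2$B121CA10C0ACCC0BC
  sorted[16] = CA10C0ACCC0BCC2$B121
  sorted[17] = CC0BCC2$B121CA10C0AC
  sorted[18] = CC2$B121CA10C0ACCC0B
  sorted[19] = CCC0BCC2$B121CA10C0A
sorted[2] = 0BCC2$B121CA10C0ACCC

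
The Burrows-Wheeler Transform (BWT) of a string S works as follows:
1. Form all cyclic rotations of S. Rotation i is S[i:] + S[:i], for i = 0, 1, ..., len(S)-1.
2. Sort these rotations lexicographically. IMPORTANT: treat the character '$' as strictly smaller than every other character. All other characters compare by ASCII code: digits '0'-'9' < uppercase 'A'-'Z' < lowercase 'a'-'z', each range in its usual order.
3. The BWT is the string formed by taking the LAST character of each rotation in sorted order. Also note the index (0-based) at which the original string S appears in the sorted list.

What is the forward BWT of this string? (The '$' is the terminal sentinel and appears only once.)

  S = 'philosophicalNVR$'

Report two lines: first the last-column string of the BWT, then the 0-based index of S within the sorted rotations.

All 17 rotations (rotation i = S[i:]+S[:i]):
  rot[0] = philosophicalNVR$
  rot[1] = hilosophicalNVR$p
  rot[2] = ilosophicalNVR$ph
  rot[3] = losophicalNVR$phi
  rot[4] = osophicalNVR$phil
  rot[5] = sophicalNVR$philo
  rot[6] = ophicalNVR$philos
  rot[7] = phicalNVR$philoso
  rot[8] = hicalNVR$philosop
  rot[9] = icalNVR$philosoph
  rot[10] = calNVR$philosophi
  rot[11] = alNVR$philosophic
  rot[12] = lNVR$philosophica
  rot[13] = NVR$philosophical
  rot[14] = VR$philosophicalN
  rot[15] = R$philosophicalNV
  rot[16] = $philosophicalNVR
Sorted (with $ < everything):
  sorted[0] = $philosophicalNVR  (last char: 'R')
  sorted[1] = NVR$philosophical  (last char: 'l')
  sorted[2] = R$philosophicalNV  (last char: 'V')
  sorted[3] = VR$philosophicalN  (last char: 'N')
  sorted[4] = alNVR$philosophic  (last char: 'c')
  sorted[5] = calNVR$philosophi  (last char: 'i')
  sorted[6] = hicalNVR$philosop  (last char: 'p')
  sorted[7] = hilosophicalNVR$p  (last char: 'p')
  sorted[8] = icalNVR$philosoph  (last char: 'h')
  sorted[9] = ilosophicalNVR$ph  (last char: 'h')
  sorted[10] = lNVR$philosophica  (last char: 'a')
  sorted[11] = losophicalNVR$phi  (last char: 'i')
  sorted[12] = ophicalNVR$philos  (last char: 's')
  sorted[13] = osophicalNVR$phil  (last char: 'l')
  sorted[14] = phicalNVR$philoso  (last char: 'o')
  sorted[15] = philosophicalNVR$  (last char: '$')
  sorted[16] = sophicalNVR$philo  (last char: 'o')
Last column: RlVNcipphhaislo$o
Original string S is at sorted index 15

Answer: RlVNcipphhaislo$o
15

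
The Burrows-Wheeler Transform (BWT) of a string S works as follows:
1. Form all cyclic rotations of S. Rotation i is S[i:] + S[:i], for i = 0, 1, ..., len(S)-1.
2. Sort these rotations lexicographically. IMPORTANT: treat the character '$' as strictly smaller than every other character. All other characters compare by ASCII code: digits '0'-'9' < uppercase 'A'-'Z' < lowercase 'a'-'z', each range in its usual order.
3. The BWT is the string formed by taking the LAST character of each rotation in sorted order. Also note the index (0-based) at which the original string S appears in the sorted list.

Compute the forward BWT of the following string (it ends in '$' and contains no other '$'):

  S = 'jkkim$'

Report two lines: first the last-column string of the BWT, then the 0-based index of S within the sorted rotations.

All 6 rotations (rotation i = S[i:]+S[:i]):
  rot[0] = jkkim$
  rot[1] = kkim$j
  rot[2] = kim$jk
  rot[3] = im$jkk
  rot[4] = m$jkki
  rot[5] = $jkkim
Sorted (with $ < everything):
  sorted[0] = $jkkim  (last char: 'm')
  sorted[1] = im$jkk  (last char: 'k')
  sorted[2] = jkkim$  (last char: '$')
  sorted[3] = kim$jk  (last char: 'k')
  sorted[4] = kkim$j  (last char: 'j')
  sorted[5] = m$jkki  (last char: 'i')
Last column: mk$kji
Original string S is at sorted index 2

Answer: mk$kji
2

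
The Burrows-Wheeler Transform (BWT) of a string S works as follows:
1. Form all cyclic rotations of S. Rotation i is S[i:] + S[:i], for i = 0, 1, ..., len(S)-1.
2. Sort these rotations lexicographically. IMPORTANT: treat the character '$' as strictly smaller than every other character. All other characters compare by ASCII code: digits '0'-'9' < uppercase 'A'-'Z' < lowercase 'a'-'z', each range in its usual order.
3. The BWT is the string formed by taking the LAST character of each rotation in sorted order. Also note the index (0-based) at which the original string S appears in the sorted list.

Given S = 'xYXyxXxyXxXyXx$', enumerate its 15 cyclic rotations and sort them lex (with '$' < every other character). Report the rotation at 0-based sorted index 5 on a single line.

Answer: XyxXxyXxXyXx$xY

Derivation:
All 15 rotations (rotation i = S[i:]+S[:i]):
  rot[0] = xYXyxXxyXxXyXx$
  rot[1] = YXyxXxyXxXyXx$x
  rot[2] = XyxXxyXxXyXx$xY
  rot[3] = yxXxyXxXyXx$xYX
  rot[4] = xXxyXxXyXx$xYXy
  rot[5] = XxyXxXyXx$xYXyx
  rot[6] = xyXxXyXx$xYXyxX
  rot[7] = yXxXyXx$xYXyxXx
  rot[8] = XxXyXx$xYXyxXxy
  rot[9] = xXyXx$xYXyxXxyX
  rot[10] = XyXx$xYXyxXxyXx
  rot[11] = yXx$xYXyxXxyXxX
  rot[12] = Xx$xYXyxXxyXxXy
  rot[13] = x$xYXyxXxyXxXyX
  rot[14] = $xYXyxXxyXxXyXx
Sorted (with $ < everything):
  sorted[0] = $xYXyxXxyXxXyXx
  sorted[1] = Xx$xYXyxXxyXxXy
  sorted[2] = XxXyXx$xYXyxXxy
  sorted[3] = XxyXxXyXx$xYXyx
  sorted[4] = XyXx$xYXyxXxyXx
  sorted[5] = XyxXxyXxXyXx$xY
  sorted[6] = YXyxXxyXxXyXx$x
  sorted[7] = x$xYXyxXxyXxXyX
  sorted[8] = xXxyXxXyXx$xYXy
  sorted[9] = xXyXx$xYXyxXxyX
  sorted[10] = xYXyxXxyXxXyXx$
  sorted[11] = xyXxXyXx$xYXyxX
  sorted[12] = yXx$xYXyxXxyXxX
  sorted[13] = yXxXyXx$xYXyxXx
  sorted[14] = yxXxyXxXyXx$xYX
sorted[5] = XyxXxyXxXyXx$xY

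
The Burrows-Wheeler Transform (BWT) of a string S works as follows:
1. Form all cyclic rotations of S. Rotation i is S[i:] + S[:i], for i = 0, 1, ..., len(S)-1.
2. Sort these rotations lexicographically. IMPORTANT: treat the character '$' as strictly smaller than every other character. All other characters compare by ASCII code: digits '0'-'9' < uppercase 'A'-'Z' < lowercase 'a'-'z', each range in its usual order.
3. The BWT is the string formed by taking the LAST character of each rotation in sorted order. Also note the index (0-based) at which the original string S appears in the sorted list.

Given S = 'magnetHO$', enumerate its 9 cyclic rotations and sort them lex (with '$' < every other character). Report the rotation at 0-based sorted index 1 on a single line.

Answer: HO$magnet

Derivation:
All 9 rotations (rotation i = S[i:]+S[:i]):
  rot[0] = magnetHO$
  rot[1] = agnetHO$m
  rot[2] = gnetHO$ma
  rot[3] = netHO$mag
  rot[4] = etHO$magn
  rot[5] = tHO$magne
  rot[6] = HO$magnet
  rot[7] = O$magnetH
  rot[8] = $magnetHO
Sorted (with $ < everything):
  sorted[0] = $magnetHO
  sorted[1] = HO$magnet
  sorted[2] = O$magnetH
  sorted[3] = agnetHO$m
  sorted[4] = etHO$magn
  sorted[5] = gnetHO$ma
  sorted[6] = magnetHO$
  sorted[7] = netHO$mag
  sorted[8] = tHO$magne
sorted[1] = HO$magnet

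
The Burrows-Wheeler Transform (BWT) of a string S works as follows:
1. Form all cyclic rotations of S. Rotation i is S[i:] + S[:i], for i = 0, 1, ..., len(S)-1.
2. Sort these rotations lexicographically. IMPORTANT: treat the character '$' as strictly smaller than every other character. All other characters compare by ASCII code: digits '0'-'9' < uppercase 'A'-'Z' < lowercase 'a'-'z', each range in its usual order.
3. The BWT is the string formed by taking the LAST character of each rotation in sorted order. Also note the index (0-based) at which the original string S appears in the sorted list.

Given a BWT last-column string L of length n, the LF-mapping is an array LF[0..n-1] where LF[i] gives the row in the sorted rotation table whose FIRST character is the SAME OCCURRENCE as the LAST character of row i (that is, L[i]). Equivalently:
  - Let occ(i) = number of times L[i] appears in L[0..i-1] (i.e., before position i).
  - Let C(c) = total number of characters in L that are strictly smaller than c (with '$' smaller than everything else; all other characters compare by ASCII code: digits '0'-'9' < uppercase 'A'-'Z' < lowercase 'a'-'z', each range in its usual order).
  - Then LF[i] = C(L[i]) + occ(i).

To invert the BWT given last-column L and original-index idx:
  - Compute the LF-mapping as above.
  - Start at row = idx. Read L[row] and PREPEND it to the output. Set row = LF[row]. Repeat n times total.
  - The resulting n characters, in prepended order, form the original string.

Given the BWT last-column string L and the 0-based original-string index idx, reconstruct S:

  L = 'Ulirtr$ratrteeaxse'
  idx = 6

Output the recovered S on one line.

LF mapping: 1 8 7 9 14 10 0 11 2 15 12 16 4 5 3 17 13 6
Walk LF starting at row 6, prepending L[row]:
  step 1: row=6, L[6]='$', prepend. Next row=LF[6]=0
  step 2: row=0, L[0]='U', prepend. Next row=LF[0]=1
  step 3: row=1, L[1]='l', prepend. Next row=LF[1]=8
  step 4: row=8, L[8]='a', prepend. Next row=LF[8]=2
  step 5: row=2, L[2]='i', prepend. Next row=LF[2]=7
  step 6: row=7, L[7]='r', prepend. Next row=LF[7]=11
  step 7: row=11, L[11]='t', prepend. Next row=LF[11]=16
  step 8: row=16, L[16]='s', prepend. Next row=LF[16]=13
  step 9: row=13, L[13]='e', prepend. Next row=LF[13]=5
  step 10: row=5, L[5]='r', prepend. Next row=LF[5]=10
  step 11: row=10, L[10]='r', prepend. Next row=LF[10]=12
  step 12: row=12, L[12]='e', prepend. Next row=LF[12]=4
  step 13: row=4, L[4]='t', prepend. Next row=LF[4]=14
  step 14: row=14, L[14]='a', prepend. Next row=LF[14]=3
  step 15: row=3, L[3]='r', prepend. Next row=LF[3]=9
  step 16: row=9, L[9]='t', prepend. Next row=LF[9]=15
  step 17: row=15, L[15]='x', prepend. Next row=LF[15]=17
  step 18: row=17, L[17]='e', prepend. Next row=LF[17]=6
Reversed output: extraterrestrialU$

Answer: extraterrestrialU$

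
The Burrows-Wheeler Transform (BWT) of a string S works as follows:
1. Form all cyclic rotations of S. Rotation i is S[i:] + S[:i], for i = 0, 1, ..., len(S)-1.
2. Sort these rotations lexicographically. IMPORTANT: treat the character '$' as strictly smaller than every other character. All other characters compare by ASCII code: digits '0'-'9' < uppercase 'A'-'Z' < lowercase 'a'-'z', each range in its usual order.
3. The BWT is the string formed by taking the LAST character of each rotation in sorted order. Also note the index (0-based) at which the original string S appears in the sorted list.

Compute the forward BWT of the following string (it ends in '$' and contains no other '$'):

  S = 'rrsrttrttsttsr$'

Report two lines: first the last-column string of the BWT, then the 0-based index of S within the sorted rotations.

All 15 rotations (rotation i = S[i:]+S[:i]):
  rot[0] = rrsrttrttsttsr$
  rot[1] = rsrttrttsttsr$r
  rot[2] = srttrttsttsr$rr
  rot[3] = rttrttsttsr$rrs
  rot[4] = ttrttsttsr$rrsr
  rot[5] = trttsttsr$rrsrt
  rot[6] = rttsttsr$rrsrtt
  rot[7] = ttsttsr$rrsrttr
  rot[8] = tsttsr$rrsrttrt
  rot[9] = sttsr$rrsrttrtt
  rot[10] = ttsr$rrsrttrtts
  rot[11] = tsr$rrsrttrttst
  rot[12] = sr$rrsrttrttstt
  rot[13] = r$rrsrttrttstts
  rot[14] = $rrsrttrttsttsr
Sorted (with $ < everything):
  sorted[0] = $rrsrttrttsttsr  (last char: 'r')
  sorted[1] = r$rrsrttrttstts  (last char: 's')
  sorted[2] = rrsrttrttsttsr$  (last char: '$')
  sorted[3] = rsrttrttsttsr$r  (last char: 'r')
  sorted[4] = rttrttsttsr$rrs  (last char: 's')
  sorted[5] = rttsttsr$rrsrtt  (last char: 't')
  sorted[6] = sr$rrsrttrttstt  (last char: 't')
  sorted[7] = srttrttsttsr$rr  (last char: 'r')
  sorted[8] = sttsr$rrsrttrtt  (last char: 't')
  sorted[9] = trttsttsr$rrsrt  (last char: 't')
  sorted[10] = tsr$rrsrttrttst  (last char: 't')
  sorted[11] = tsttsr$rrsrttrt  (last char: 't')
  sorted[12] = ttrttsttsr$rrsr  (last char: 'r')
  sorted[13] = ttsr$rrsrttrtts  (last char: 's')
  sorted[14] = ttsttsr$rrsrttr  (last char: 'r')
Last column: rs$rsttrttttrsr
Original string S is at sorted index 2

Answer: rs$rsttrttttrsr
2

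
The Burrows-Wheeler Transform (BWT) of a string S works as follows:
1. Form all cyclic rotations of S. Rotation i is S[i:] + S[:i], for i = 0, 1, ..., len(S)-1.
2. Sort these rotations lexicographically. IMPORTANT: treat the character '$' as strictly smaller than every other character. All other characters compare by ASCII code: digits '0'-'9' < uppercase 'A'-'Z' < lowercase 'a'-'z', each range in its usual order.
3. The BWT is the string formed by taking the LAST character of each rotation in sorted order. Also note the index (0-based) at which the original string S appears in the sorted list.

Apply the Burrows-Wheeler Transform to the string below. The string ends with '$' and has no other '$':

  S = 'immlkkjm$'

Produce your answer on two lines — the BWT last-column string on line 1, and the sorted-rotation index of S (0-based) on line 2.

Answer: m$kklmjmi
1

Derivation:
All 9 rotations (rotation i = S[i:]+S[:i]):
  rot[0] = immlkkjm$
  rot[1] = mmlkkjm$i
  rot[2] = mlkkjm$im
  rot[3] = lkkjm$imm
  rot[4] = kkjm$imml
  rot[5] = kjm$immlk
  rot[6] = jm$immlkk
  rot[7] = m$immlkkj
  rot[8] = $immlkkjm
Sorted (with $ < everything):
  sorted[0] = $immlkkjm  (last char: 'm')
  sorted[1] = immlkkjm$  (last char: '$')
  sorted[2] = jm$immlkk  (last char: 'k')
  sorted[3] = kjm$immlk  (last char: 'k')
  sorted[4] = kkjm$imml  (last char: 'l')
  sorted[5] = lkkjm$imm  (last char: 'm')
  sorted[6] = m$immlkkj  (last char: 'j')
  sorted[7] = mlkkjm$im  (last char: 'm')
  sorted[8] = mmlkkjm$i  (last char: 'i')
Last column: m$kklmjmi
Original string S is at sorted index 1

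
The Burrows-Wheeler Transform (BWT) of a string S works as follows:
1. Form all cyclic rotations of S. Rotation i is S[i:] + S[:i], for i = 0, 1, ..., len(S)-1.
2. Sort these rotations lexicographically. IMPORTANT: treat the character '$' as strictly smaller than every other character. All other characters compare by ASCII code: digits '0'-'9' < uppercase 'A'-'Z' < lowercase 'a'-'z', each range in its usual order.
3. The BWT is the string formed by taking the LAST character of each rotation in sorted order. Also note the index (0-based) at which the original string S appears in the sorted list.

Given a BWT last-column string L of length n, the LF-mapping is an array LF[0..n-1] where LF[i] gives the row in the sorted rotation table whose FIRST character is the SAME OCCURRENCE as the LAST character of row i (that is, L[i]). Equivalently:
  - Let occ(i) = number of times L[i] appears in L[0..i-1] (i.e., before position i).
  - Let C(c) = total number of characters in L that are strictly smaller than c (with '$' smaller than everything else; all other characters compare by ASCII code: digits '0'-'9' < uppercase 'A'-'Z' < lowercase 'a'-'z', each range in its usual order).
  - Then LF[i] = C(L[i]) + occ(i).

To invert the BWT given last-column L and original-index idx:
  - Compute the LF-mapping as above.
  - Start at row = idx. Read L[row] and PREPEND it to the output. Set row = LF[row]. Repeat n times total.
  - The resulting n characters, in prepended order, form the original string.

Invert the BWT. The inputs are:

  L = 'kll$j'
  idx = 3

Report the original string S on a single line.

LF mapping: 2 3 4 0 1
Walk LF starting at row 3, prepending L[row]:
  step 1: row=3, L[3]='$', prepend. Next row=LF[3]=0
  step 2: row=0, L[0]='k', prepend. Next row=LF[0]=2
  step 3: row=2, L[2]='l', prepend. Next row=LF[2]=4
  step 4: row=4, L[4]='j', prepend. Next row=LF[4]=1
  step 5: row=1, L[1]='l', prepend. Next row=LF[1]=3
Reversed output: ljlk$

Answer: ljlk$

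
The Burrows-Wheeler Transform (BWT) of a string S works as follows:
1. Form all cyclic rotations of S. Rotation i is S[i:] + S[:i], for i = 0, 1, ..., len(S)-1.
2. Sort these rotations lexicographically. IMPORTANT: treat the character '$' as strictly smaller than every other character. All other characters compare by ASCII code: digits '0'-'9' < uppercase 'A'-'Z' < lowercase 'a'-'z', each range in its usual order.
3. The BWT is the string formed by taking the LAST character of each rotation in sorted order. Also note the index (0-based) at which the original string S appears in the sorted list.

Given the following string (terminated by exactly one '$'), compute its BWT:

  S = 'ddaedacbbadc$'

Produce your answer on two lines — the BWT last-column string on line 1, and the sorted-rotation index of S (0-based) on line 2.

Answer: cdbdbcdaeda$a
11

Derivation:
All 13 rotations (rotation i = S[i:]+S[:i]):
  rot[0] = ddaedacbbadc$
  rot[1] = daedacbbadc$d
  rot[2] = aedacbbadc$dd
  rot[3] = edacbbadc$dda
  rot[4] = dacbbadc$ddae
  rot[5] = acbbadc$ddaed
  rot[6] = cbbadc$ddaeda
  rot[7] = bbadc$ddaedac
  rot[8] = badc$ddaedacb
  rot[9] = adc$ddaedacbb
  rot[10] = dc$ddaedacbba
  rot[11] = c$ddaedacbbad
  rot[12] = $ddaedacbbadc
Sorted (with $ < everything):
  sorted[0] = $ddaedacbbadc  (last char: 'c')
  sorted[1] = acbbadc$ddaed  (last char: 'd')
  sorted[2] = adc$ddaedacbb  (last char: 'b')
  sorted[3] = aedacbbadc$dd  (last char: 'd')
  sorted[4] = badc$ddaedacb  (last char: 'b')
  sorted[5] = bbadc$ddaedac  (last char: 'c')
  sorted[6] = c$ddaedacbbad  (last char: 'd')
  sorted[7] = cbbadc$ddaeda  (last char: 'a')
  sorted[8] = dacbbadc$ddae  (last char: 'e')
  sorted[9] = daedacbbadc$d  (last char: 'd')
  sorted[10] = dc$ddaedacbba  (last char: 'a')
  sorted[11] = ddaedacbbadc$  (last char: '$')
  sorted[12] = edacbbadc$dda  (last char: 'a')
Last column: cdbdbcdaeda$a
Original string S is at sorted index 11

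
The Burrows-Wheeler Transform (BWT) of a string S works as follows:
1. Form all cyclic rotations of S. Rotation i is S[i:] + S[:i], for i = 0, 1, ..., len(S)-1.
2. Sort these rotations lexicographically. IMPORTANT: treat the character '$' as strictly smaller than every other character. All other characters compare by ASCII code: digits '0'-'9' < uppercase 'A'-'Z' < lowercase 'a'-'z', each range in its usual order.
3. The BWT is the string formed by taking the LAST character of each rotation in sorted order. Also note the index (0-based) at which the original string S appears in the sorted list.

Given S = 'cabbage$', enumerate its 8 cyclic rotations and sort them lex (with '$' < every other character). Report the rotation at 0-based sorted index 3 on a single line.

All 8 rotations (rotation i = S[i:]+S[:i]):
  rot[0] = cabbage$
  rot[1] = abbage$c
  rot[2] = bbage$ca
  rot[3] = bage$cab
  rot[4] = age$cabb
  rot[5] = ge$cabba
  rot[6] = e$cabbag
  rot[7] = $cabbage
Sorted (with $ < everything):
  sorted[0] = $cabbage
  sorted[1] = abbage$c
  sorted[2] = age$cabb
  sorted[3] = bage$cab
  sorted[4] = bbage$ca
  sorted[5] = cabbage$
  sorted[6] = e$cabbag
  sorted[7] = ge$cabba
sorted[3] = bage$cab

Answer: bage$cab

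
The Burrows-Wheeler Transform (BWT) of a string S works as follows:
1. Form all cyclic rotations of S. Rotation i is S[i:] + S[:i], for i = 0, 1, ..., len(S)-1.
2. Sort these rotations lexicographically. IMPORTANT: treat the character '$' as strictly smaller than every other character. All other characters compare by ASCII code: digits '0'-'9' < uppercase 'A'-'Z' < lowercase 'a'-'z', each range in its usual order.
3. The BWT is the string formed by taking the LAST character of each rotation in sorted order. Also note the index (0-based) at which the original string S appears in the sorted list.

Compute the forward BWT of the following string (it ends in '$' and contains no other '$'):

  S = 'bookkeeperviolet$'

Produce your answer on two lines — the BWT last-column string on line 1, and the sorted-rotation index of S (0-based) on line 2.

Answer: t$keplvkoooibeeer
1

Derivation:
All 17 rotations (rotation i = S[i:]+S[:i]):
  rot[0] = bookkeeperviolet$
  rot[1] = ookkeeperviolet$b
  rot[2] = okkeeperviolet$bo
  rot[3] = kkeeperviolet$boo
  rot[4] = keeperviolet$book
  rot[5] = eeperviolet$bookk
  rot[6] = eperviolet$bookke
  rot[7] = perviolet$bookkee
  rot[8] = erviolet$bookkeep
  rot[9] = rviolet$bookkeepe
  rot[10] = violet$bookkeeper
  rot[11] = iolet$bookkeeperv
  rot[12] = olet$bookkeepervi
  rot[13] = let$bookkeepervio
  rot[14] = et$bookkeeperviol
  rot[15] = t$bookkeeperviole
  rot[16] = $bookkeeperviolet
Sorted (with $ < everything):
  sorted[0] = $bookkeeperviolet  (last char: 't')
  sorted[1] = bookkeeperviolet$  (last char: '$')
  sorted[2] = eeperviolet$bookk  (last char: 'k')
  sorted[3] = eperviolet$bookke  (last char: 'e')
  sorted[4] = erviolet$bookkeep  (last char: 'p')
  sorted[5] = et$bookkeeperviol  (last char: 'l')
  sorted[6] = iolet$bookkeeperv  (last char: 'v')
  sorted[7] = keeperviolet$book  (last char: 'k')
  sorted[8] = kkeeperviolet$boo  (last char: 'o')
  sorted[9] = let$bookkeepervio  (last char: 'o')
  sorted[10] = okkeeperviolet$bo  (last char: 'o')
  sorted[11] = olet$bookkeepervi  (last char: 'i')
  sorted[12] = ookkeeperviolet$b  (last char: 'b')
  sorted[13] = perviolet$bookkee  (last char: 'e')
  sorted[14] = rviolet$bookkeepe  (last char: 'e')
  sorted[15] = t$bookkeeperviole  (last char: 'e')
  sorted[16] = violet$bookkeeper  (last char: 'r')
Last column: t$keplvkoooibeeer
Original string S is at sorted index 1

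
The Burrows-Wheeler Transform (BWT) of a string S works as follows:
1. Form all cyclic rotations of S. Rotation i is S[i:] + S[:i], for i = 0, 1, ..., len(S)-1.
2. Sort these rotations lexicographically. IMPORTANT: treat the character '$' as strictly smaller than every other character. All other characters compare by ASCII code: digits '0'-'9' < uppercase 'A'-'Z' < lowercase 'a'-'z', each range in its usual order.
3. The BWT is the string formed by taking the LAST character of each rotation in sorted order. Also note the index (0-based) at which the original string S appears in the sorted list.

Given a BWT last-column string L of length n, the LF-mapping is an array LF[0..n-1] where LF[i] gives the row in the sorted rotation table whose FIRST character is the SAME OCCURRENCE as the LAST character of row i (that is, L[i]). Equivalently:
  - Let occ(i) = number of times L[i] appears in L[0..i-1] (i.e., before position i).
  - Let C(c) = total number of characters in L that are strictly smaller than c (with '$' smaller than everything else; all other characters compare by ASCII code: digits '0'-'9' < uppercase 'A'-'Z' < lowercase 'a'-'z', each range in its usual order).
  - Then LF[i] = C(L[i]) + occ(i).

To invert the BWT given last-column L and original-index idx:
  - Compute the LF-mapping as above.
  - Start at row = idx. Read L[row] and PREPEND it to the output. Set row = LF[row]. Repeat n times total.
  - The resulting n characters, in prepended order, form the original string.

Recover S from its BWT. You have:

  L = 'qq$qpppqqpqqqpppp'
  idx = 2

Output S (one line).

LF mapping: 9 10 0 11 1 2 3 12 13 4 14 15 16 5 6 7 8
Walk LF starting at row 2, prepending L[row]:
  step 1: row=2, L[2]='$', prepend. Next row=LF[2]=0
  step 2: row=0, L[0]='q', prepend. Next row=LF[0]=9
  step 3: row=9, L[9]='p', prepend. Next row=LF[9]=4
  step 4: row=4, L[4]='p', prepend. Next row=LF[4]=1
  step 5: row=1, L[1]='q', prepend. Next row=LF[1]=10
  step 6: row=10, L[10]='q', prepend. Next row=LF[10]=14
  step 7: row=14, L[14]='p', prepend. Next row=LF[14]=6
  step 8: row=6, L[6]='p', prepend. Next row=LF[6]=3
  step 9: row=3, L[3]='q', prepend. Next row=LF[3]=11
  step 10: row=11, L[11]='q', prepend. Next row=LF[11]=15
  step 11: row=15, L[15]='p', prepend. Next row=LF[15]=7
  step 12: row=7, L[7]='q', prepend. Next row=LF[7]=12
  step 13: row=12, L[12]='q', prepend. Next row=LF[12]=16
  step 14: row=16, L[16]='p', prepend. Next row=LF[16]=8
  step 15: row=8, L[8]='q', prepend. Next row=LF[8]=13
  step 16: row=13, L[13]='p', prepend. Next row=LF[13]=5
  step 17: row=5, L[5]='p', prepend. Next row=LF[5]=2
Reversed output: ppqpqqpqqppqqppq$

Answer: ppqpqqpqqppqqppq$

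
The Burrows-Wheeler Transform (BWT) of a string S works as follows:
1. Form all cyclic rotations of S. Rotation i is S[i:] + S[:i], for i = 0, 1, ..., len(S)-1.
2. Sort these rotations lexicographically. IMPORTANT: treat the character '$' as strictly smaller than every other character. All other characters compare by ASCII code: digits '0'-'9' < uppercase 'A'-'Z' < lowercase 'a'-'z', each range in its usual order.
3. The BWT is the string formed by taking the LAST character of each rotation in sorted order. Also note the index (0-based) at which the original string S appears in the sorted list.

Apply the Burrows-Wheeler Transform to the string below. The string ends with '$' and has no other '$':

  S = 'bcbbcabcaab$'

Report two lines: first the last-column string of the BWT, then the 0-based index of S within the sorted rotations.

Answer: bcacacab$bbb
8

Derivation:
All 12 rotations (rotation i = S[i:]+S[:i]):
  rot[0] = bcbbcabcaab$
  rot[1] = cbbcabcaab$b
  rot[2] = bbcabcaab$bc
  rot[3] = bcabcaab$bcb
  rot[4] = cabcaab$bcbb
  rot[5] = abcaab$bcbbc
  rot[6] = bcaab$bcbbca
  rot[7] = caab$bcbbcab
  rot[8] = aab$bcbbcabc
  rot[9] = ab$bcbbcabca
  rot[10] = b$bcbbcabcaa
  rot[11] = $bcbbcabcaab
Sorted (with $ < everything):
  sorted[0] = $bcbbcabcaab  (last char: 'b')
  sorted[1] = aab$bcbbcabc  (last char: 'c')
  sorted[2] = ab$bcbbcabca  (last char: 'a')
  sorted[3] = abcaab$bcbbc  (last char: 'c')
  sorted[4] = b$bcbbcabcaa  (last char: 'a')
  sorted[5] = bbcabcaab$bc  (last char: 'c')
  sorted[6] = bcaab$bcbbca  (last char: 'a')
  sorted[7] = bcabcaab$bcb  (last char: 'b')
  sorted[8] = bcbbcabcaab$  (last char: '$')
  sorted[9] = caab$bcbbcab  (last char: 'b')
  sorted[10] = cabcaab$bcbb  (last char: 'b')
  sorted[11] = cbbcabcaab$b  (last char: 'b')
Last column: bcacacab$bbb
Original string S is at sorted index 8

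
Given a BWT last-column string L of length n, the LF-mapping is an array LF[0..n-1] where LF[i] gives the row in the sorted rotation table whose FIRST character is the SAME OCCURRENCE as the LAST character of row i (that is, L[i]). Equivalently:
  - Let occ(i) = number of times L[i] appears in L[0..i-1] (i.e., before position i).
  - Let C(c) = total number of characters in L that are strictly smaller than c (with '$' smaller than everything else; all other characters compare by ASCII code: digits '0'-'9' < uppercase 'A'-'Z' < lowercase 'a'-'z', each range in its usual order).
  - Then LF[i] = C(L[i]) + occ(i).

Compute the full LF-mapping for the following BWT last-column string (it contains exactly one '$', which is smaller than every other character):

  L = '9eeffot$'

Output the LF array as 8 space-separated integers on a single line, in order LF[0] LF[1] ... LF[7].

Char counts: '$':1, '9':1, 'e':2, 'f':2, 'o':1, 't':1
C (first-col start): C('$')=0, C('9')=1, C('e')=2, C('f')=4, C('o')=6, C('t')=7
L[0]='9': occ=0, LF[0]=C('9')+0=1+0=1
L[1]='e': occ=0, LF[1]=C('e')+0=2+0=2
L[2]='e': occ=1, LF[2]=C('e')+1=2+1=3
L[3]='f': occ=0, LF[3]=C('f')+0=4+0=4
L[4]='f': occ=1, LF[4]=C('f')+1=4+1=5
L[5]='o': occ=0, LF[5]=C('o')+0=6+0=6
L[6]='t': occ=0, LF[6]=C('t')+0=7+0=7
L[7]='$': occ=0, LF[7]=C('$')+0=0+0=0

Answer: 1 2 3 4 5 6 7 0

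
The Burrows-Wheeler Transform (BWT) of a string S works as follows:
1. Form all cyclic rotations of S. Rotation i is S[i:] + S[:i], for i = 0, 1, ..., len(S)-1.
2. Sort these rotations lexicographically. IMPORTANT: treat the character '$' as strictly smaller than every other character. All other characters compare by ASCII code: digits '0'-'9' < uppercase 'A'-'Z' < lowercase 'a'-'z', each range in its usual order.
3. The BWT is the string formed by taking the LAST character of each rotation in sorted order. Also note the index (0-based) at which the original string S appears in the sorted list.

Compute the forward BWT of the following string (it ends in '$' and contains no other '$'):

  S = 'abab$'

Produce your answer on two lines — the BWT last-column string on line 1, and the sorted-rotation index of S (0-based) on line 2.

Answer: bb$aa
2

Derivation:
All 5 rotations (rotation i = S[i:]+S[:i]):
  rot[0] = abab$
  rot[1] = bab$a
  rot[2] = ab$ab
  rot[3] = b$aba
  rot[4] = $abab
Sorted (with $ < everything):
  sorted[0] = $abab  (last char: 'b')
  sorted[1] = ab$ab  (last char: 'b')
  sorted[2] = abab$  (last char: '$')
  sorted[3] = b$aba  (last char: 'a')
  sorted[4] = bab$a  (last char: 'a')
Last column: bb$aa
Original string S is at sorted index 2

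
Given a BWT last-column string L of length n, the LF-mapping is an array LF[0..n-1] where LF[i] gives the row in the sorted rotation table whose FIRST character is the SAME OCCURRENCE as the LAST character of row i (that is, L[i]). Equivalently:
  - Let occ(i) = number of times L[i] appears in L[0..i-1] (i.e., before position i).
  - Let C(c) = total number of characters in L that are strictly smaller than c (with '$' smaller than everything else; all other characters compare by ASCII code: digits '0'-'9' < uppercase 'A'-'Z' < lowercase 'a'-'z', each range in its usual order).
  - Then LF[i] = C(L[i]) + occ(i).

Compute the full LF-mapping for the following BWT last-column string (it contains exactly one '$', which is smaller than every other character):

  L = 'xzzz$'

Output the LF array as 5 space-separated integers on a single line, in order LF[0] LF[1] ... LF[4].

Answer: 1 2 3 4 0

Derivation:
Char counts: '$':1, 'x':1, 'z':3
C (first-col start): C('$')=0, C('x')=1, C('z')=2
L[0]='x': occ=0, LF[0]=C('x')+0=1+0=1
L[1]='z': occ=0, LF[1]=C('z')+0=2+0=2
L[2]='z': occ=1, LF[2]=C('z')+1=2+1=3
L[3]='z': occ=2, LF[3]=C('z')+2=2+2=4
L[4]='$': occ=0, LF[4]=C('$')+0=0+0=0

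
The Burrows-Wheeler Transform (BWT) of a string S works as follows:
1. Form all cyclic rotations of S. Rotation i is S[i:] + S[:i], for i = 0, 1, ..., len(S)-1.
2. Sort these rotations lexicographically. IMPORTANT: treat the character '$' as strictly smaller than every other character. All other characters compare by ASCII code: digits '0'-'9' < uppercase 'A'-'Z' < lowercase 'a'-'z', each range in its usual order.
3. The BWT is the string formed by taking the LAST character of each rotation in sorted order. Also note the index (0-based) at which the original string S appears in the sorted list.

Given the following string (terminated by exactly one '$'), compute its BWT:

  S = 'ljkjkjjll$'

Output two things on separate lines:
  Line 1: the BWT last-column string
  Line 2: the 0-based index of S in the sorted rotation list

Answer: lkkljjjl$j
8

Derivation:
All 10 rotations (rotation i = S[i:]+S[:i]):
  rot[0] = ljkjkjjll$
  rot[1] = jkjkjjll$l
  rot[2] = kjkjjll$lj
  rot[3] = jkjjll$ljk
  rot[4] = kjjll$ljkj
  rot[5] = jjll$ljkjk
  rot[6] = jll$ljkjkj
  rot[7] = ll$ljkjkjj
  rot[8] = l$ljkjkjjl
  rot[9] = $ljkjkjjll
Sorted (with $ < everything):
  sorted[0] = $ljkjkjjll  (last char: 'l')
  sorted[1] = jjll$ljkjk  (last char: 'k')
  sorted[2] = jkjjll$ljk  (last char: 'k')
  sorted[3] = jkjkjjll$l  (last char: 'l')
  sorted[4] = jll$ljkjkj  (last char: 'j')
  sorted[5] = kjjll$ljkj  (last char: 'j')
  sorted[6] = kjkjjll$lj  (last char: 'j')
  sorted[7] = l$ljkjkjjl  (last char: 'l')
  sorted[8] = ljkjkjjll$  (last char: '$')
  sorted[9] = ll$ljkjkjj  (last char: 'j')
Last column: lkkljjjl$j
Original string S is at sorted index 8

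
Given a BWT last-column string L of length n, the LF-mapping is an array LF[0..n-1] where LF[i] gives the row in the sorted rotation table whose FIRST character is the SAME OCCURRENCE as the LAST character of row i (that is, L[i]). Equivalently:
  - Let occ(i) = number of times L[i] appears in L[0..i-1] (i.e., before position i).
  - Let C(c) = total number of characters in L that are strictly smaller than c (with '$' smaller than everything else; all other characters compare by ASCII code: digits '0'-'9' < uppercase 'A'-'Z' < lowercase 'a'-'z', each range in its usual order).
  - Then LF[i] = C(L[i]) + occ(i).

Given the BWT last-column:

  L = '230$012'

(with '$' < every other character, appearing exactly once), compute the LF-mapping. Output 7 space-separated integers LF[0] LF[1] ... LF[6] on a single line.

Answer: 4 6 1 0 2 3 5

Derivation:
Char counts: '$':1, '0':2, '1':1, '2':2, '3':1
C (first-col start): C('$')=0, C('0')=1, C('1')=3, C('2')=4, C('3')=6
L[0]='2': occ=0, LF[0]=C('2')+0=4+0=4
L[1]='3': occ=0, LF[1]=C('3')+0=6+0=6
L[2]='0': occ=0, LF[2]=C('0')+0=1+0=1
L[3]='$': occ=0, LF[3]=C('$')+0=0+0=0
L[4]='0': occ=1, LF[4]=C('0')+1=1+1=2
L[5]='1': occ=0, LF[5]=C('1')+0=3+0=3
L[6]='2': occ=1, LF[6]=C('2')+1=4+1=5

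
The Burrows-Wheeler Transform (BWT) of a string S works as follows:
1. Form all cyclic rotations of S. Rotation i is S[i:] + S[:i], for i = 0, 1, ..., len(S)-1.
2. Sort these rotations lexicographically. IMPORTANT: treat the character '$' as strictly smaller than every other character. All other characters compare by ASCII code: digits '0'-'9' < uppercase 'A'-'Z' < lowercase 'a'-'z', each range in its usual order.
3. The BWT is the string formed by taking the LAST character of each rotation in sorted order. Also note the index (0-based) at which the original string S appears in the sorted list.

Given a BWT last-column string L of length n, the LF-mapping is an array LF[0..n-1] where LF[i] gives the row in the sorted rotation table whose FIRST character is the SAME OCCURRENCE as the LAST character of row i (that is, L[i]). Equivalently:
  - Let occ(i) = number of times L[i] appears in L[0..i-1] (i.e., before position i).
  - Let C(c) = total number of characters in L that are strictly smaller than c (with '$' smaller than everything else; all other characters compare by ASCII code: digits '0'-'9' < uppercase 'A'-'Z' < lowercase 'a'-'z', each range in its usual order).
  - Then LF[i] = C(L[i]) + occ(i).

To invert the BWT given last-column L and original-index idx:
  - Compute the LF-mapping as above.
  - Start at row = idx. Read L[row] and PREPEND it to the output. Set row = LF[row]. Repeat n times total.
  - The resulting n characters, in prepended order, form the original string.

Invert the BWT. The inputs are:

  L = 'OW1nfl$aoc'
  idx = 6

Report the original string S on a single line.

LF mapping: 2 3 1 8 6 7 0 4 9 5
Walk LF starting at row 6, prepending L[row]:
  step 1: row=6, L[6]='$', prepend. Next row=LF[6]=0
  step 2: row=0, L[0]='O', prepend. Next row=LF[0]=2
  step 3: row=2, L[2]='1', prepend. Next row=LF[2]=1
  step 4: row=1, L[1]='W', prepend. Next row=LF[1]=3
  step 5: row=3, L[3]='n', prepend. Next row=LF[3]=8
  step 6: row=8, L[8]='o', prepend. Next row=LF[8]=9
  step 7: row=9, L[9]='c', prepend. Next row=LF[9]=5
  step 8: row=5, L[5]='l', prepend. Next row=LF[5]=7
  step 9: row=7, L[7]='a', prepend. Next row=LF[7]=4
  step 10: row=4, L[4]='f', prepend. Next row=LF[4]=6
Reversed output: falconW1O$

Answer: falconW1O$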